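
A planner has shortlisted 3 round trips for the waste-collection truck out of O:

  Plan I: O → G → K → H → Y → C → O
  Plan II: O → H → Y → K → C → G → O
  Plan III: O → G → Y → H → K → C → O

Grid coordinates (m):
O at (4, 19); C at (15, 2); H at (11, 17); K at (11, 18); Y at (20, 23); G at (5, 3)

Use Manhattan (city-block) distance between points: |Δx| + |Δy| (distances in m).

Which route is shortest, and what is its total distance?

Shortest is Plan II, total 86 m.

Plan I: 17 + 21 + 1 + 15 + 26 + 28 = 108
Plan II: 9 + 15 + 14 + 20 + 11 + 17 = 86
Plan III: 17 + 35 + 15 + 1 + 20 + 28 = 116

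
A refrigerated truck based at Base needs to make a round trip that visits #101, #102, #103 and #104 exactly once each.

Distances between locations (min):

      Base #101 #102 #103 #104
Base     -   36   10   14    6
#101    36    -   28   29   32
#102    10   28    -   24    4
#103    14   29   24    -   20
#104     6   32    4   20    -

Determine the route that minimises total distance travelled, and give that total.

81 min — the shortest possible round trip.

Base→#101→#102→#103→#104→Base: 36+28+24+20+6 = 114
Base→#101→#102→#104→#103→Base: 36+28+4+20+14 = 102
Base→#101→#103→#102→#104→Base: 36+29+24+4+6 = 99
Base→#101→#103→#104→#102→Base: 36+29+20+4+10 = 99
Base→#101→#104→#102→#103→Base: 36+32+4+24+14 = 110
Base→#101→#104→#103→#102→Base: 36+32+20+24+10 = 122
Base→#102→#101→#103→#104→Base: 10+28+29+20+6 = 93
Base→#102→#101→#104→#103→Base: 10+28+32+20+14 = 104
Base→#102→#103→#101→#104→Base: 10+24+29+32+6 = 101
Base→#102→#104→#101→#103→Base: 10+4+32+29+14 = 89
Base→#103→#101→#102→#104→Base: 14+29+28+4+6 = 81
Base→#103→#102→#101→#104→Base: 14+24+28+32+6 = 104
The minimum is 81.
One optimal route: Base → #103 → #101 → #102 → #104 → Base (or its reverse).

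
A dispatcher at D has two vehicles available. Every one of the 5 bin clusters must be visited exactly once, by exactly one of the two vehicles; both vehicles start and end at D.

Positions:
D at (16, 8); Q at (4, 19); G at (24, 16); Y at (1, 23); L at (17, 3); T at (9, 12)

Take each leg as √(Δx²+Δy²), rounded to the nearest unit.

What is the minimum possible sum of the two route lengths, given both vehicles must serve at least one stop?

Check every non-empty split of the stops between the two vehicles; for each half take its own optimal tour:
  {Q} + {G, Y, L, T}: 32 + 66 = 98
  {G} + {Q, Y, L, T}: 22 + 52 = 74
  {Q, G} + {Y, L, T}: 47 + 52 = 99
  {Y} + {Q, G, L, T}: 42 + 57 = 99
  {Q, Y} + {G, L, T}: 42 + 44 = 86
  {G, Y} + {Q, L, T}: 56 + 42 = 98
  … (15 splits in total)
  {L} + {Q, G, Y, T}: 10 + 57 = 67  ← best
Best: vehicle 1 D → L → D = 10; vehicle 2 D → G → Y → Q → T → D = 57; combined 67.

67 — the smallest possible combined total.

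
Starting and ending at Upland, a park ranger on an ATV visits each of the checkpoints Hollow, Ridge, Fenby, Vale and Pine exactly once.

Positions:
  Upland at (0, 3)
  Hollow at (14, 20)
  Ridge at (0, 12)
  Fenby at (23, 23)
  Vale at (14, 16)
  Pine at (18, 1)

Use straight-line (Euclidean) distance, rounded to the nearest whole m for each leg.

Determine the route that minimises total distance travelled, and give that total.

Shortest round trip = 78 m.

There are 60 distinct closed tours to check (reversals are equivalent).
Upland→Hollow→Ridge→Fenby→Vale→Pine→Upland: 22+16+25+11+16+18 = 108
Upland→Hollow→Ridge→Fenby→Pine→Vale→Upland: 22+16+25+23+16+19 = 121
Upland→Hollow→Ridge→Vale→Fenby→Pine→Upland: 22+16+15+11+23+18 = 105
Upland→Hollow→Ridge→Vale→Pine→Fenby→Upland: 22+16+15+16+23+30 = 122
Upland→Hollow→Ridge→Pine→Fenby→Vale→Upland: 22+16+21+23+11+19 = 112
Upland→Hollow→Ridge→Pine→Vale→Fenby→Upland: 22+16+21+16+11+30 = 116
Upland→Hollow→Fenby→Ridge→Vale→Pine→Upland: 22+9+25+15+16+18 = 105
Upland→Hollow→Fenby→Ridge→Pine→Vale→Upland: 22+9+25+21+16+19 = 112
Upland→Hollow→Fenby→Vale→Ridge→Pine→Upland: 22+9+11+15+21+18 = 96
Upland→Hollow→Fenby→Vale→Pine→Ridge→Upland: 22+9+11+16+21+9 = 88
Upland→Hollow→Fenby→Pine→Ridge→Vale→Upland: 22+9+23+21+15+19 = 109
Upland→Hollow→Fenby→Pine→Vale→Ridge→Upland: 22+9+23+16+15+9 = 94
Upland→Hollow→Vale→Ridge→Fenby→Pine→Upland: 22+4+15+25+23+18 = 107
Upland→Hollow→Vale→Ridge→Pine→Fenby→Upland: 22+4+15+21+23+30 = 115
… (46 more)
Upland→Ridge→Vale→Hollow→Fenby→Pine→Upland: 9+15+4+9+23+18 = 78  ← best
The minimum is 78.
One optimal route: Upland → Ridge → Vale → Hollow → Fenby → Pine → Upland (or its reverse).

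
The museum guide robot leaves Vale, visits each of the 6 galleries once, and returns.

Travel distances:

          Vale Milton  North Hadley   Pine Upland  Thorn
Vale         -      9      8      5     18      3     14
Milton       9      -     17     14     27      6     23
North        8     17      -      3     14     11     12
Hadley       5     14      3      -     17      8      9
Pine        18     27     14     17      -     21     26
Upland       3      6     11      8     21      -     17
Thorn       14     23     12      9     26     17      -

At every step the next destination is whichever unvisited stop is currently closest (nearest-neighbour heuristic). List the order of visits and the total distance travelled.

From Vale: distances to unvisited — Upland=3, Hadley=5, North=8, Milton=9, Thorn=14, Pine=18. Nearest is Upland (3).
From Upland: distances to unvisited — Milton=6, Hadley=8, North=11, Thorn=17, Pine=21. Nearest is Milton (6).
From Milton: distances to unvisited — Hadley=14, North=17, Thorn=23, Pine=27. Nearest is Hadley (14).
From Hadley: distances to unvisited — North=3, Thorn=9, Pine=17. Nearest is North (3).
From North: distances to unvisited — Thorn=12, Pine=14. Nearest is Thorn (12).
From Thorn: distances to unvisited — Pine=26. Nearest is Pine (26).
Return Pine→Vale: 18.
Total = 3 + 6 + 14 + 3 + 12 + 26 + 18 = 82.

Total distance 82 via the nearest-neighbour route Vale → Upland → Milton → Hadley → North → Thorn → Pine → Vale.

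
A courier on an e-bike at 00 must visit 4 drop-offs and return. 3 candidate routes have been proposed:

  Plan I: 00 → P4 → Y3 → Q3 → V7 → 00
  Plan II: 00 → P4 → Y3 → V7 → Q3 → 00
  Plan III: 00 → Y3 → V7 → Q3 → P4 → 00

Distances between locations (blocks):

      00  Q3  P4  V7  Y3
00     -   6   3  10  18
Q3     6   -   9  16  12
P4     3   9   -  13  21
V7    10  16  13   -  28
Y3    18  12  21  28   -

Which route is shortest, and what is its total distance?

Plan I: 3 + 21 + 12 + 16 + 10 = 62
Plan II: 3 + 21 + 28 + 16 + 6 = 74
Plan III: 18 + 28 + 16 + 9 + 3 = 74

62 blocks — Plan I is the shortest.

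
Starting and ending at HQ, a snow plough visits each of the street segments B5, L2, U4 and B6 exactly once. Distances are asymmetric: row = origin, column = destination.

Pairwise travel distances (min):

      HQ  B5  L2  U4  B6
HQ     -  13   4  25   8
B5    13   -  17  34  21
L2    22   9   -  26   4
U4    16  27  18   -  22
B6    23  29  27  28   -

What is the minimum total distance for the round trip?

HQ→B5→L2→U4→B6→HQ: 13+17+26+22+23 = 101
HQ→B5→L2→B6→U4→HQ: 13+17+4+28+16 = 78
HQ→B5→U4→L2→B6→HQ: 13+34+18+4+23 = 92
HQ→B5→U4→B6→L2→HQ: 13+34+22+27+22 = 118
HQ→B5→B6→L2→U4→HQ: 13+21+27+26+16 = 103
HQ→B5→B6→U4→L2→HQ: 13+21+28+18+22 = 102
HQ→L2→B5→U4→B6→HQ: 4+9+34+22+23 = 92
HQ→L2→B5→B6→U4→HQ: 4+9+21+28+16 = 78
HQ→L2→U4→B5→B6→HQ: 4+26+27+21+23 = 101
HQ→L2→U4→B6→B5→HQ: 4+26+22+29+13 = 94
HQ→L2→B6→B5→U4→HQ: 4+4+29+34+16 = 87
HQ→L2→B6→U4→B5→HQ: 4+4+28+27+13 = 76
HQ→U4→B5→L2→B6→HQ: 25+27+17+4+23 = 96
HQ→U4→B5→B6→L2→HQ: 25+27+21+27+22 = 122
… (10 more)
The minimum is 76.
One optimal route: HQ → L2 → B6 → U4 → B5 → HQ.

76 min — the shortest possible round trip.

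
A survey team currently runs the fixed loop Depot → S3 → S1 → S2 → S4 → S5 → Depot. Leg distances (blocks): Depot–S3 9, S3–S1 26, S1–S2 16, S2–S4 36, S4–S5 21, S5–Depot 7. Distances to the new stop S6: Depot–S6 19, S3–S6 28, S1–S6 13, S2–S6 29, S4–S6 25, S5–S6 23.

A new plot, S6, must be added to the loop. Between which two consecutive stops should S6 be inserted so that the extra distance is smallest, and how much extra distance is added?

Minimum extra distance: 15 blocks, inserting S6 between S3 and S1.

Insertion cost between consecutive stops i–j is d(i,S6) + d(S6,j) − d(i,j):
  between Depot and S3: 19 + 28 − 9 = 38
  between S3 and S1: 28 + 13 − 26 = 15
  between S1 and S2: 13 + 29 − 16 = 26
  between S2 and S4: 29 + 25 − 36 = 18
  between S4 and S5: 25 + 23 − 21 = 27
  between S5 and Depot: 23 + 19 − 7 = 35
Cheapest insertion is between S3 and S1, adding 15.
New total = 115 + 15 = 130.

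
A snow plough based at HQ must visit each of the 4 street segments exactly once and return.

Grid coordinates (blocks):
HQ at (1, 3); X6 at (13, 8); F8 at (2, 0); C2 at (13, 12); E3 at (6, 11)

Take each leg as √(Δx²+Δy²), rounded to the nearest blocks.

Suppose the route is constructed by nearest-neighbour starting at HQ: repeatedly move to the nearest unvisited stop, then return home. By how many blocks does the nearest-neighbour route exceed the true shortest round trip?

From HQ: F8=3, E3=9, X6=13, C2=15 → choose F8 (3).
From F8: E3=12, X6=14, C2=16 → choose E3 (12).
From E3: C2=7, X6=8 → choose C2 (7).
From C2: X6=4 → choose X6 (4).
NN route HQ → F8 → E3 → C2 → X6 → HQ costs 39.
Optimal: HQ → F8 → X6 → C2 → E3 → HQ costs 37 (by enumerating all 12 distinct tours).
Excess = 39 − 37 = 2.

The nearest-neighbour route is 2 blocks longer than optimal.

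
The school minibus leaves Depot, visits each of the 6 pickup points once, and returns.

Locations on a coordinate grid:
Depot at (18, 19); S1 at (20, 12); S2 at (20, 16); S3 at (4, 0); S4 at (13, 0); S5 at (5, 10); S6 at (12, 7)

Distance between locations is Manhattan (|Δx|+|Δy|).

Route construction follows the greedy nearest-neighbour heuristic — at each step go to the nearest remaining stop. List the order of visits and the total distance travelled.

Nearest-neighbour total = 72; route Depot → S2 → S1 → S6 → S4 → S3 → S5 → Depot.

Depot → [S2:5 / S1:9 / S6:18 / S5:22 / S4:24 / S3:33] → S2 (5)
S2 → [S1:4 / S6:17 / S5:21 / S4:23 / S3:32] → S1 (4)
S1 → [S6:13 / S5:17 / S4:19 / S3:28] → S6 (13)
S6 → [S4:8 / S5:10 / S3:15] → S4 (8)
S4 → [S3:9 / S5:18] → S3 (9)
S3 → [S5:11] → S5 (11)
Return S5→Depot: 22.
Total = 5 + 4 + 13 + 8 + 9 + 11 + 22 = 72.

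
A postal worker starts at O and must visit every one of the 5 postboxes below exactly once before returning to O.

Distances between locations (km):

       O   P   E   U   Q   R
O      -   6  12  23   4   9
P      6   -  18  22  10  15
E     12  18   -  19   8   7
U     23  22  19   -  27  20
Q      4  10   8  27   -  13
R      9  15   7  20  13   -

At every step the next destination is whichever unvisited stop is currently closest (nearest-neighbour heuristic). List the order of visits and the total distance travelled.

Nearest-neighbour total = 79 km; route O → Q → E → R → P → U → O.

O → [Q:4 / P:6 / R:9 / E:12 / U:23] → Q (4)
Q → [E:8 / P:10 / R:13 / U:27] → E (8)
E → [R:7 / P:18 / U:19] → R (7)
R → [P:15 / U:20] → P (15)
P → [U:22] → U (22)
Return U→O: 23.
Total = 4 + 8 + 7 + 15 + 22 + 23 = 79.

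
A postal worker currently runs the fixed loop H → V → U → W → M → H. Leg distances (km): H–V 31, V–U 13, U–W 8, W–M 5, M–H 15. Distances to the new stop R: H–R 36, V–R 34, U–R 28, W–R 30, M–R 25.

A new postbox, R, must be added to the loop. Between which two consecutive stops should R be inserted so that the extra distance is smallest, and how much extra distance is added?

Insertion cost between consecutive stops i–j is d(i,R) + d(R,j) − d(i,j):
  between H and V: 36 + 34 − 31 = 39
  between V and U: 34 + 28 − 13 = 49
  between U and W: 28 + 30 − 8 = 50
  between W and M: 30 + 25 − 5 = 50
  between M and H: 25 + 36 − 15 = 46
Cheapest insertion is between H and V, adding 39.
New total = 72 + 39 = 111.

Adding 39 km by placing R on the H–V leg.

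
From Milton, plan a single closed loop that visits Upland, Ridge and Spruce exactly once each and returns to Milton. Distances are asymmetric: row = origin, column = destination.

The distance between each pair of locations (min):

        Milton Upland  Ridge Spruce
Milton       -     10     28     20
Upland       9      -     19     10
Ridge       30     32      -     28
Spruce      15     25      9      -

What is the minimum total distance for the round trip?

Minimum total distance: 59 min.

Milton → Upland → Ridge → Spruce → Milton: 10+19+28+15 = 72
Milton → Upland → Spruce → Ridge → Milton: 10+10+9+30 = 59
Milton → Ridge → Upland → Spruce → Milton: 28+32+10+15 = 85
Milton → Ridge → Spruce → Upland → Milton: 28+28+25+9 = 90
Milton → Spruce → Upland → Ridge → Milton: 20+25+19+30 = 94
Milton → Spruce → Ridge → Upland → Milton: 20+9+32+9 = 70
The minimum is 59.
One optimal route: Milton → Upland → Spruce → Ridge → Milton.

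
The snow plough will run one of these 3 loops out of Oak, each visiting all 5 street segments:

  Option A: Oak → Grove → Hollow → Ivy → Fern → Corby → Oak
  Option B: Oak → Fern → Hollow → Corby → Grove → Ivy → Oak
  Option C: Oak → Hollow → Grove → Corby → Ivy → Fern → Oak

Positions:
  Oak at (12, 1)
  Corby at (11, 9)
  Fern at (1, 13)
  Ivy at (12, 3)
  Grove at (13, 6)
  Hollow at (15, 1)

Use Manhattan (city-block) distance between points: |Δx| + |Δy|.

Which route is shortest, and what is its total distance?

Option A: 6 + 7 + 5 + 21 + 14 + 9 = 62
Option B: 23 + 26 + 12 + 5 + 4 + 2 = 72
Option C: 3 + 7 + 5 + 7 + 21 + 23 = 66

62 — Option A is the shortest.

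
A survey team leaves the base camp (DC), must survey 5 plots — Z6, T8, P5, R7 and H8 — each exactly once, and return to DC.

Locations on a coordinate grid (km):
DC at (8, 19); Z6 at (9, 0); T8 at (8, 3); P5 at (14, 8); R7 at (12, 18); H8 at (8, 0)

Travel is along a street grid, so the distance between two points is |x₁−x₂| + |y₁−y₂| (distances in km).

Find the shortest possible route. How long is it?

Shortest round trip = 50 km.

DC-Z6-T8-P5-R7-H8-DC: 20+4+11+12+22+19 = 88
DC-Z6-T8-P5-H8-R7-DC: 20+4+11+14+22+5 = 76
DC-Z6-T8-R7-P5-H8-DC: 20+4+19+12+14+19 = 88
DC-Z6-T8-R7-H8-P5-DC: 20+4+19+22+14+17 = 96
DC-Z6-T8-H8-P5-R7-DC: 20+4+3+14+12+5 = 58
DC-Z6-T8-H8-R7-P5-DC: 20+4+3+22+12+17 = 78
DC-Z6-P5-T8-R7-H8-DC: 20+13+11+19+22+19 = 104
DC-Z6-P5-T8-H8-R7-DC: 20+13+11+3+22+5 = 74
DC-Z6-P5-R7-T8-H8-DC: 20+13+12+19+3+19 = 86
DC-Z6-P5-R7-H8-T8-DC: 20+13+12+22+3+16 = 86
DC-Z6-P5-H8-T8-R7-DC: 20+13+14+3+19+5 = 74
DC-Z6-P5-H8-R7-T8-DC: 20+13+14+22+19+16 = 104
DC-Z6-R7-T8-P5-H8-DC: 20+21+19+11+14+19 = 104
DC-Z6-R7-T8-H8-P5-DC: 20+21+19+3+14+17 = 94
… (46 more)
DC-T8-H8-Z6-P5-R7-DC: 16+3+1+13+12+5 = 50  ← best
The minimum is 50.
One optimal route: DC → T8 → H8 → Z6 → P5 → R7 → DC (or its reverse).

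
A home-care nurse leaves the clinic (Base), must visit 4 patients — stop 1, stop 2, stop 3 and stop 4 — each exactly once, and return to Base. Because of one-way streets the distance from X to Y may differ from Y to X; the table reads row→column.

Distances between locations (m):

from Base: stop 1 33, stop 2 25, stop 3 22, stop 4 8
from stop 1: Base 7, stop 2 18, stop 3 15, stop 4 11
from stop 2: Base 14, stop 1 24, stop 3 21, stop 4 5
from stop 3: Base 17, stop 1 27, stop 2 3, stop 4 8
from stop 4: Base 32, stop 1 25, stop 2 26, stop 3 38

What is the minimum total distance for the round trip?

Base→stop 1→stop 2→stop 3→stop 4→Base: 33+18+21+8+32 = 112
Base→stop 1→stop 2→stop 4→stop 3→Base: 33+18+5+38+17 = 111
Base→stop 1→stop 3→stop 2→stop 4→Base: 33+15+3+5+32 = 88
Base→stop 1→stop 3→stop 4→stop 2→Base: 33+15+8+26+14 = 96
Base→stop 1→stop 4→stop 2→stop 3→Base: 33+11+26+21+17 = 108
Base→stop 1→stop 4→stop 3→stop 2→Base: 33+11+38+3+14 = 99
Base→stop 2→stop 1→stop 3→stop 4→Base: 25+24+15+8+32 = 104
Base→stop 2→stop 1→stop 4→stop 3→Base: 25+24+11+38+17 = 115
Base→stop 2→stop 3→stop 1→stop 4→Base: 25+21+27+11+32 = 116
Base→stop 2→stop 3→stop 4→stop 1→Base: 25+21+8+25+7 = 86
Base→stop 2→stop 4→stop 1→stop 3→Base: 25+5+25+15+17 = 87
Base→stop 2→stop 4→stop 3→stop 1→Base: 25+5+38+27+7 = 102
Base→stop 3→stop 1→stop 2→stop 4→Base: 22+27+18+5+32 = 104
Base→stop 3→stop 1→stop 4→stop 2→Base: 22+27+11+26+14 = 100
… (10 more)
Base→stop 3→stop 2→stop 4→stop 1→Base: 22+3+5+25+7 = 62  ← best
The minimum is 62.
One optimal route: Base → stop 3 → stop 2 → stop 4 → stop 1 → Base.

Shortest round trip = 62 m.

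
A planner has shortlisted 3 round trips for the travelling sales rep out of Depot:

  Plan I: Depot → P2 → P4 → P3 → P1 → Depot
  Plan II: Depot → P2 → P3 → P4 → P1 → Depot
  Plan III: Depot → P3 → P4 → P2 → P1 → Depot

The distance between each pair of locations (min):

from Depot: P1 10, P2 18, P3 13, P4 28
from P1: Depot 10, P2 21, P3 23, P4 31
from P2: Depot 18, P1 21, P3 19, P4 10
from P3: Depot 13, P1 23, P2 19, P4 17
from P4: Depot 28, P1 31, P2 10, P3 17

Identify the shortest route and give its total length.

Plan I: 18 + 10 + 17 + 23 + 10 = 78
Plan II: 18 + 19 + 17 + 31 + 10 = 95
Plan III: 13 + 17 + 10 + 21 + 10 = 71

Shortest is Plan III, total 71 min.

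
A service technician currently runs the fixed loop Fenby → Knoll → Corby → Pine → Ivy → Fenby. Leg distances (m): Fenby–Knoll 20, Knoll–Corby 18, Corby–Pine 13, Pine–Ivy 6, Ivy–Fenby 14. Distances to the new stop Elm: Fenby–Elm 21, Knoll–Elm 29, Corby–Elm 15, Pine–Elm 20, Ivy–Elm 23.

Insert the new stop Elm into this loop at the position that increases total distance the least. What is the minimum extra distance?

Adding 22 m by placing Elm on the Corby–Pine leg.

Insertion cost between consecutive stops i–j is d(i,Elm) + d(Elm,j) − d(i,j):
  between Fenby and Knoll: 21 + 29 − 20 = 30
  between Knoll and Corby: 29 + 15 − 18 = 26
  between Corby and Pine: 15 + 20 − 13 = 22
  between Pine and Ivy: 20 + 23 − 6 = 37
  between Ivy and Fenby: 23 + 21 − 14 = 30
Cheapest insertion is between Corby and Pine, adding 22.
New total = 71 + 22 = 93.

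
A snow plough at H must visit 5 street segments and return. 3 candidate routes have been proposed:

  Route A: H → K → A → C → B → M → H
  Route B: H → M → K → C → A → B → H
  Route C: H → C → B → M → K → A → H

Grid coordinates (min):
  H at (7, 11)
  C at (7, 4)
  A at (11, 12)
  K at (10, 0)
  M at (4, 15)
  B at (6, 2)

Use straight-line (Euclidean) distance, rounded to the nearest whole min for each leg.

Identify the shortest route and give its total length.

52 min — Route A is the shortest.

Route A: 11 + 12 + 9 + 2 + 13 + 5 = 52
Route B: 5 + 16 + 5 + 9 + 11 + 9 = 55
Route C: 7 + 2 + 13 + 16 + 12 + 4 = 54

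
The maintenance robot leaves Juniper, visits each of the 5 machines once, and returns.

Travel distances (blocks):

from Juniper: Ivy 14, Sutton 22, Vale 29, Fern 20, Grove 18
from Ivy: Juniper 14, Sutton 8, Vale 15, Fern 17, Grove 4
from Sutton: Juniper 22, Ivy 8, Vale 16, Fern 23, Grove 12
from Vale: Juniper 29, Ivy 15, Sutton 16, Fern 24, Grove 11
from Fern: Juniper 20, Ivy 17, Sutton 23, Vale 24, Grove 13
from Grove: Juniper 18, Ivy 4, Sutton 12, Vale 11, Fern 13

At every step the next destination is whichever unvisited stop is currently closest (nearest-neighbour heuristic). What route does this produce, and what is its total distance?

Total distance 88 blocks via the nearest-neighbour route Juniper → Ivy → Grove → Vale → Sutton → Fern → Juniper.

Juniper → [Ivy:14 / Grove:18 / Fern:20 / Sutton:22 / Vale:29] → Ivy (14)
Ivy → [Grove:4 / Sutton:8 / Vale:15 / Fern:17] → Grove (4)
Grove → [Vale:11 / Sutton:12 / Fern:13] → Vale (11)
Vale → [Sutton:16 / Fern:24] → Sutton (16)
Sutton → [Fern:23] → Fern (23)
Return Fern→Juniper: 20.
Total = 14 + 4 + 11 + 16 + 23 + 20 = 88.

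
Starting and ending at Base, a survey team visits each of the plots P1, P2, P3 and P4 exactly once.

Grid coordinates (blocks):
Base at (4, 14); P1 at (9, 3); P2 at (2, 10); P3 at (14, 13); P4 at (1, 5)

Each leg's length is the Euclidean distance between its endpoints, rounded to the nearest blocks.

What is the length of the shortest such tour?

38 blocks — the shortest possible round trip.

With 4 stops there are 4!/2 = 12 distinct round trips (a route and its reverse cost the same).
Base→P1→P2→P3→P4→Base: 12+10+12+15+9 = 58
Base→P1→P2→P4→P3→Base: 12+10+5+15+10 = 52
Base→P1→P3→P2→P4→Base: 12+11+12+5+9 = 49
Base→P1→P3→P4→P2→Base: 12+11+15+5+4 = 47
Base→P1→P4→P2→P3→Base: 12+8+5+12+10 = 47
Base→P1→P4→P3→P2→Base: 12+8+15+12+4 = 51
Base→P2→P1→P3→P4→Base: 4+10+11+15+9 = 49
Base→P2→P1→P4→P3→Base: 4+10+8+15+10 = 47
Base→P2→P3→P1→P4→Base: 4+12+11+8+9 = 44
Base→P2→P4→P1→P3→Base: 4+5+8+11+10 = 38
Base→P3→P1→P2→P4→Base: 10+11+10+5+9 = 45
Base→P3→P2→P1→P4→Base: 10+12+10+8+9 = 49
The minimum is 38.
One optimal route: Base → P2 → P4 → P1 → P3 → Base (or its reverse).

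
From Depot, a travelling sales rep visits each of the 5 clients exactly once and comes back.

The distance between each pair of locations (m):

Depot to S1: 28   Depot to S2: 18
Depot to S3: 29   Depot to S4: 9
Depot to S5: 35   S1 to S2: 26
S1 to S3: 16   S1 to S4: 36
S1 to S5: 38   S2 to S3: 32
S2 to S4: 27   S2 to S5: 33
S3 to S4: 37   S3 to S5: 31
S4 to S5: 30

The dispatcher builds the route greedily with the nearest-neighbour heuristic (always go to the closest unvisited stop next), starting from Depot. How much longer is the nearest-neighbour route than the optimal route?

From Depot: S4=9, S2=18, S1=28, S3=29, S5=35 → choose S4 (9).
From S4: S2=27, S5=30, S1=36, S3=37 → choose S2 (27).
From S2: S1=26, S3=32, S5=33 → choose S1 (26).
From S1: S3=16, S5=38 → choose S3 (16).
From S3: S5=31 → choose S5 (31).
NN route Depot → S4 → S2 → S1 → S3 → S5 → Depot costs 144.
Optimal: Depot → S2 → S1 → S3 → S5 → S4 → Depot costs 130 (by enumerating all 60 distinct tours).
Excess = 144 − 130 = 14.

The nearest-neighbour route is 14 m longer than optimal.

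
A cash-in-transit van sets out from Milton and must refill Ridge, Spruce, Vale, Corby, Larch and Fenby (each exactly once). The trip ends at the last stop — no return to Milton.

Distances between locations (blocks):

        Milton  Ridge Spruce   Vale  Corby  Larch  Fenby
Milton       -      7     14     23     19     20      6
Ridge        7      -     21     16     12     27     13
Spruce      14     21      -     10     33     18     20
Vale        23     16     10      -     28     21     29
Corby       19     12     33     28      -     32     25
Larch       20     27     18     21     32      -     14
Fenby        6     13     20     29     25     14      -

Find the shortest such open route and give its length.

Minimum one-way distance = 76 blocks.

There are 6! = 720 possible orderings.
Milton→Ridge→Spruce→Vale→Corby→Larch→Fenby: 7+21+10+28+32+14 = 112
Milton→Ridge→Spruce→Vale→Corby→Fenby→Larch: 7+21+10+28+25+14 = 105
Milton→Ridge→Spruce→Vale→Larch→Corby→Fenby: 7+21+10+21+32+25 = 116
Milton→Ridge→Spruce→Vale→Larch→Fenby→Corby: 7+21+10+21+14+25 = 98
Milton→Ridge→Spruce→Vale→Fenby→Corby→Larch: 7+21+10+29+25+32 = 124
Milton→Ridge→Spruce→Vale→Fenby→Larch→Corby: 7+21+10+29+14+32 = 113
Milton→Ridge→Spruce→Corby→Vale→Larch→Fenby: 7+21+33+28+21+14 = 124
Milton→Ridge→Spruce→Corby→Vale→Fenby→Larch: 7+21+33+28+29+14 = 132
… (712 more)
Milton→Fenby→Larch→Spruce→Vale→Ridge→Corby: 6+14+18+10+16+12 = 76  ← best
The minimum is 76.
One shortest path: Milton → Fenby → Larch → Spruce → Vale → Ridge → Corby.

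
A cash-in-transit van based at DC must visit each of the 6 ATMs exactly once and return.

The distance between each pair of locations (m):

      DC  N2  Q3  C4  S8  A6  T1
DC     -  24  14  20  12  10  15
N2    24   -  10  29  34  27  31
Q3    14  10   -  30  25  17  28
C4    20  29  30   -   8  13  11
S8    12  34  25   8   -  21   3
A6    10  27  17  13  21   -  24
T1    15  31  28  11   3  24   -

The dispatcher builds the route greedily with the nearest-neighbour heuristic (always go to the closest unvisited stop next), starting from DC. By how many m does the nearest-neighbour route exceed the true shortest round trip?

The nearest-neighbour route is 7 m longer than optimal.

DC: A6=10, S8=12, Q3=14, T1=15, C4=20, N2=24 ⇒ A6
A6: C4=13, Q3=17, S8=21, T1=24, N2=27 ⇒ C4
C4: S8=8, T1=11, N2=29, Q3=30 ⇒ S8
S8: T1=3, Q3=25, N2=34 ⇒ T1
T1: Q3=28, N2=31 ⇒ Q3
Q3: N2=10 ⇒ N2
NN route DC → A6 → C4 → S8 → T1 → Q3 → N2 → DC costs 96.
Optimal: DC → Q3 → N2 → T1 → S8 → C4 → A6 → DC costs 89 (by enumerating all 360 distinct tours).
Excess = 96 − 89 = 7.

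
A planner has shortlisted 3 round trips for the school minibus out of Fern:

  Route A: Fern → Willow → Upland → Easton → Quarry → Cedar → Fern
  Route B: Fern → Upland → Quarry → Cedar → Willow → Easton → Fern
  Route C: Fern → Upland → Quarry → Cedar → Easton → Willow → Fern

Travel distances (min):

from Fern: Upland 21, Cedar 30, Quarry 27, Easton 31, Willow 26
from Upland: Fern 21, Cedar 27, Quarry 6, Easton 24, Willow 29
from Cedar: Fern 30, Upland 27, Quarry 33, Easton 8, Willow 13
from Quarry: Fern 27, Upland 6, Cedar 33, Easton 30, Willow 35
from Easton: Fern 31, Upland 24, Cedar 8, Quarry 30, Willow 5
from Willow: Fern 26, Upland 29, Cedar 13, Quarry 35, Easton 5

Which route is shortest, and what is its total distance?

Shortest is Route C, total 99 min.

Route A: 26 + 29 + 24 + 30 + 33 + 30 = 172
Route B: 21 + 6 + 33 + 13 + 5 + 31 = 109
Route C: 21 + 6 + 33 + 8 + 5 + 26 = 99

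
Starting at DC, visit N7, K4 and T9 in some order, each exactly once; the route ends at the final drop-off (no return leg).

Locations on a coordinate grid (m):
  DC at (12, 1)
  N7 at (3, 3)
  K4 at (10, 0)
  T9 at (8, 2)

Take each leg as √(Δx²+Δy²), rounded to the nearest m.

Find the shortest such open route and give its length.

Minimum one-way distance = 10 m.

There are 3! = 6 possible orderings.
DC → N7 → K4 → T9: 9+8+3 = 20
DC → N7 → T9 → K4: 9+5+3 = 17
DC → K4 → N7 → T9: 2+8+5 = 15
DC → K4 → T9 → N7: 2+3+5 = 10
DC → T9 → N7 → K4: 4+5+8 = 17
DC → T9 → K4 → N7: 4+3+8 = 15
The minimum is 10.
One shortest path: DC → K4 → T9 → N7.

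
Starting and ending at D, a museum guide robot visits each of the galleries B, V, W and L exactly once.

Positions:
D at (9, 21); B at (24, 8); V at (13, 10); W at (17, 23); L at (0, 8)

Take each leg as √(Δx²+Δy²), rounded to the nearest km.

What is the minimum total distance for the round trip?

Shortest round trip = 65 km.

There are 12 distinct closed tours to check (reversals are equivalent).
D-B-V-W-L-D: 20+11+14+23+16 = 84
D-B-V-L-W-D: 20+11+13+23+8 = 75
D-B-W-V-L-D: 20+17+14+13+16 = 80
D-B-W-L-V-D: 20+17+23+13+12 = 85
D-B-L-V-W-D: 20+24+13+14+8 = 79
D-B-L-W-V-D: 20+24+23+14+12 = 93
D-V-B-W-L-D: 12+11+17+23+16 = 79
D-V-B-L-W-D: 12+11+24+23+8 = 78
D-V-W-B-L-D: 12+14+17+24+16 = 83
D-V-L-B-W-D: 12+13+24+17+8 = 74
D-W-B-V-L-D: 8+17+11+13+16 = 65
D-W-V-B-L-D: 8+14+11+24+16 = 73
The minimum is 65.
One optimal route: D → W → B → V → L → D (or its reverse).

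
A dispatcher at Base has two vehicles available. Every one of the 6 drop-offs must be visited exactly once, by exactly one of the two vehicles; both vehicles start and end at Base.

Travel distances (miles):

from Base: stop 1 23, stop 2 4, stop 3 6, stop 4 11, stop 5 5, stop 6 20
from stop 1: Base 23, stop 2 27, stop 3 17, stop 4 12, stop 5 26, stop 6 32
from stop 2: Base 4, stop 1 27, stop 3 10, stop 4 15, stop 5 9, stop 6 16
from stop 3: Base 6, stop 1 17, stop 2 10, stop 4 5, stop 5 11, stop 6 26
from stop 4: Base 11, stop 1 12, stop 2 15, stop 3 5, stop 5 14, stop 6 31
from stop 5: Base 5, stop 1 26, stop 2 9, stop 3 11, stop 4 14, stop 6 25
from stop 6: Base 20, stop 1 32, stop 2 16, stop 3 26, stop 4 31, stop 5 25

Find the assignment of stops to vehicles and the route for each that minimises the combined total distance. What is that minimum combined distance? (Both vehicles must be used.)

Minimum combined distance: 85 miles.

There are 2^5 − 1 = 31 ways to divide the 6 stops into two non-empty groups. For each, the best each vehicle can do is its own shortest tour through its group:
  {stop 1} + {stop 2, stop 3, stop 4, stop 5, stop 6}: 46 + 70 = 116
  {stop 2} + {stop 1, stop 3, stop 4, stop 5, stop 6}: 8 + 85 = 93
  {stop 1, stop 2} + {stop 3, stop 4, stop 5, stop 6}: 54 + 70 = 124
  {stop 3} + {stop 1, stop 2, stop 4, stop 5, stop 6}: 12 + 83 = 95
  {stop 1, stop 3} + {stop 2, stop 4, stop 5, stop 6}: 46 + 70 = 116
  {stop 2, stop 3} + {stop 1, stop 4, stop 5, stop 6}: 20 + 83 = 103
  … (31 splits in total)
  {stop 5} + {stop 1, stop 2, stop 3, stop 4, stop 6}: 10 + 75 = 85  ← best
Best: vehicle 1 Base → stop 5 → Base = 10; vehicle 2 Base → stop 2 → stop 6 → stop 1 → stop 4 → stop 3 → Base = 75; combined 85.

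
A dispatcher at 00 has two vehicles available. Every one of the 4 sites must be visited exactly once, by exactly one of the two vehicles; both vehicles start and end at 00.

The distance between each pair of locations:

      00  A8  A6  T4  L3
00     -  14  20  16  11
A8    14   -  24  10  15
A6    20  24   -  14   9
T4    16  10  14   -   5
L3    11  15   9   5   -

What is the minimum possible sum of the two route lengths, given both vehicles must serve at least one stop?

Minimum combined distance: 78.

There are 2^3 − 1 = 7 ways to divide the 4 stops into two non-empty groups. For each, the best each vehicle can do is its own shortest tour through its group:
  {A8} + {A6, T4, L3}: 28 + 50 = 78
  {A6} + {A8, T4, L3}: 40 + 40 = 80
  {A8, A6} + {T4, L3}: 58 + 32 = 90
  {T4} + {A8, A6, L3}: 32 + 58 = 90
  {A8, T4} + {A6, L3}: 40 + 40 = 80
  {A6, T4} + {A8, L3}: 50 + 40 = 90
  … (7 splits in total)
Best: vehicle 1 00 → A8 → 00 = 28; vehicle 2 00 → A6 → T4 → L3 → 00 = 50; combined 78.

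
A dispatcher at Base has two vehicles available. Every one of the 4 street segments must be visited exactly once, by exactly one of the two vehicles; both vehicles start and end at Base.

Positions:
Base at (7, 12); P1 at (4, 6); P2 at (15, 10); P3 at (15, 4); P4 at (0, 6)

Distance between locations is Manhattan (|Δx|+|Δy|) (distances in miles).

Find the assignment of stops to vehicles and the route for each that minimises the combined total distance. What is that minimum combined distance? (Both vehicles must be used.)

58 miles — the smallest possible combined total.

Check every non-empty split of the stops between the two vehicles; for each half take its own optimal tour:
  {P1} + {P2, P3, P4}: 18 + 46 = 64
  {P2} + {P1, P3, P4}: 20 + 46 = 66
  {P1, P2} + {P3, P4}: 34 + 46 = 80
  {P3} + {P1, P2, P4}: 32 + 42 = 74
  {P1, P3} + {P2, P4}: 38 + 42 = 80
  {P2, P3} + {P1, P4}: 32 + 26 = 58
  … (7 splits in total)
Best: vehicle 1 Base → P2 → P3 → Base = 32; vehicle 2 Base → P1 → P4 → Base = 26; combined 58.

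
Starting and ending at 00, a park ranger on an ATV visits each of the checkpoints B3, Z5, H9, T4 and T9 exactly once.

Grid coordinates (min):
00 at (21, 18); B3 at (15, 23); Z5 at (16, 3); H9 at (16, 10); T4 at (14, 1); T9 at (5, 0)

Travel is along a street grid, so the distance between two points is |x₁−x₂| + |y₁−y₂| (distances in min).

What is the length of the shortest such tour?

78 min — the shortest possible round trip.

00 → B3 → Z5 → H9 → T4 → T9 → 00: 11+21+7+11+10+34 = 94
00 → B3 → Z5 → H9 → T9 → T4 → 00: 11+21+7+21+10+24 = 94
00 → B3 → Z5 → T4 → H9 → T9 → 00: 11+21+4+11+21+34 = 102
00 → B3 → Z5 → T4 → T9 → H9 → 00: 11+21+4+10+21+13 = 80
00 → B3 → Z5 → T9 → H9 → T4 → 00: 11+21+14+21+11+24 = 102
00 → B3 → Z5 → T9 → T4 → H9 → 00: 11+21+14+10+11+13 = 80
00 → B3 → H9 → Z5 → T4 → T9 → 00: 11+14+7+4+10+34 = 80
00 → B3 → H9 → Z5 → T9 → T4 → 00: 11+14+7+14+10+24 = 80
00 → B3 → H9 → T4 → Z5 → T9 → 00: 11+14+11+4+14+34 = 88
00 → B3 → H9 → T4 → T9 → Z5 → 00: 11+14+11+10+14+20 = 80
00 → B3 → H9 → T9 → Z5 → T4 → 00: 11+14+21+14+4+24 = 88
00 → B3 → H9 → T9 → T4 → Z5 → 00: 11+14+21+10+4+20 = 80
00 → B3 → T4 → Z5 → H9 → T9 → 00: 11+23+4+7+21+34 = 100
00 → B3 → T4 → Z5 → T9 → H9 → 00: 11+23+4+14+21+13 = 86
… (46 more)
00 → B3 → T4 → T9 → Z5 → H9 → 00: 11+23+10+14+7+13 = 78  ← best
The minimum is 78.
One optimal route: 00 → B3 → T4 → T9 → Z5 → H9 → 00 (or its reverse).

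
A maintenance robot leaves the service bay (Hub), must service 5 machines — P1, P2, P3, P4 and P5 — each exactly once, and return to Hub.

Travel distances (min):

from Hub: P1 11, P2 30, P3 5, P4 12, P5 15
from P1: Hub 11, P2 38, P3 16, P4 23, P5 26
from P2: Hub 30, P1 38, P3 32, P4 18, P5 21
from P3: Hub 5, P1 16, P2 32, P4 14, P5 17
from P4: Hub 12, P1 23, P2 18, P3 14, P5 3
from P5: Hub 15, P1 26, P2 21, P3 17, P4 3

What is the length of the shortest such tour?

92 min — the shortest possible round trip.

There are 60 distinct closed tours to check (reversals are equivalent).
Hub-P1-P2-P3-P4-P5-Hub: 11+38+32+14+3+15 = 113
Hub-P1-P2-P3-P5-P4-Hub: 11+38+32+17+3+12 = 113
Hub-P1-P2-P4-P3-P5-Hub: 11+38+18+14+17+15 = 113
Hub-P1-P2-P4-P5-P3-Hub: 11+38+18+3+17+5 = 92
Hub-P1-P2-P5-P3-P4-Hub: 11+38+21+17+14+12 = 113
Hub-P1-P2-P5-P4-P3-Hub: 11+38+21+3+14+5 = 92
Hub-P1-P3-P2-P4-P5-Hub: 11+16+32+18+3+15 = 95
Hub-P1-P3-P2-P5-P4-Hub: 11+16+32+21+3+12 = 95
Hub-P1-P3-P4-P2-P5-Hub: 11+16+14+18+21+15 = 95
Hub-P1-P3-P4-P5-P2-Hub: 11+16+14+3+21+30 = 95
Hub-P1-P3-P5-P2-P4-Hub: 11+16+17+21+18+12 = 95
Hub-P1-P3-P5-P4-P2-Hub: 11+16+17+3+18+30 = 95
Hub-P1-P4-P2-P3-P5-Hub: 11+23+18+32+17+15 = 116
Hub-P1-P4-P2-P5-P3-Hub: 11+23+18+21+17+5 = 95
… (46 more)
The minimum is 92.
One optimal route: Hub → P1 → P2 → P4 → P5 → P3 → Hub (or its reverse).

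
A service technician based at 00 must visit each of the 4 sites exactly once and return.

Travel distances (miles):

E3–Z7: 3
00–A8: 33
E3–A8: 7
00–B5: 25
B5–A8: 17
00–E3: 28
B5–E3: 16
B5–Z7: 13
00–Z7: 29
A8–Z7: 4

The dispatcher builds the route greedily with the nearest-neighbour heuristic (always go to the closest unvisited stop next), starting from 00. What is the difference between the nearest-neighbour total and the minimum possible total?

The nearest-neighbour route is 4 miles longer than optimal.

00: B5=25, E3=28, Z7=29, A8=33 ⇒ B5
B5: Z7=13, E3=16, A8=17 ⇒ Z7
Z7: E3=3, A8=4 ⇒ E3
E3: A8=7 ⇒ A8
NN route 00 → B5 → Z7 → E3 → A8 → 00 costs 81.
Optimal: 00 → B5 → A8 → Z7 → E3 → 00 costs 77 (by enumerating all 12 distinct tours).
Excess = 81 − 77 = 4.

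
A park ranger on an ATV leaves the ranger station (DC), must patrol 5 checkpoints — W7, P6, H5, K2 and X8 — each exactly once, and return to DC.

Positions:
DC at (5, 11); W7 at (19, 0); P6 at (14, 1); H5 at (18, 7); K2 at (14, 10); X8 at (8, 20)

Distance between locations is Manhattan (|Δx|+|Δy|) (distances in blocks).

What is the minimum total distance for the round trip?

DC→W7→P6→H5→K2→X8→DC: 25+6+10+7+16+12 = 76
DC→W7→P6→H5→X8→K2→DC: 25+6+10+23+16+10 = 90
DC→W7→P6→K2→H5→X8→DC: 25+6+9+7+23+12 = 82
DC→W7→P6→K2→X8→H5→DC: 25+6+9+16+23+17 = 96
DC→W7→P6→X8→H5→K2→DC: 25+6+25+23+7+10 = 96
DC→W7→P6→X8→K2→H5→DC: 25+6+25+16+7+17 = 96
DC→W7→H5→P6→K2→X8→DC: 25+8+10+9+16+12 = 80
DC→W7→H5→P6→X8→K2→DC: 25+8+10+25+16+10 = 94
DC→W7→H5→K2→P6→X8→DC: 25+8+7+9+25+12 = 86
DC→W7→H5→K2→X8→P6→DC: 25+8+7+16+25+19 = 100
DC→W7→H5→X8→P6→K2→DC: 25+8+23+25+9+10 = 100
DC→W7→H5→X8→K2→P6→DC: 25+8+23+16+9+19 = 100
DC→W7→K2→P6→H5→X8→DC: 25+15+9+10+23+12 = 94
DC→W7→K2→P6→X8→H5→DC: 25+15+9+25+23+17 = 114
… (46 more)
DC→P6→W7→H5→K2→X8→DC: 19+6+8+7+16+12 = 68  ← best
The minimum is 68.
One optimal route: DC → P6 → W7 → H5 → K2 → X8 → DC (or its reverse).

Shortest round trip = 68 blocks.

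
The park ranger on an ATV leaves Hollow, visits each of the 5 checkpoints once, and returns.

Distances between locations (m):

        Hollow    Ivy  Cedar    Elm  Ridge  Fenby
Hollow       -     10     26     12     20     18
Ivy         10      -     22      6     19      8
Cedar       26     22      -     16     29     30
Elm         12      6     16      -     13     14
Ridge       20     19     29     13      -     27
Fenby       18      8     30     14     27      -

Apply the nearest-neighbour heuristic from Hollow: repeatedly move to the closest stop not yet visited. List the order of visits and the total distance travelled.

From Hollow: distances to unvisited — Ivy=10, Elm=12, Fenby=18, Ridge=20, Cedar=26. Nearest is Ivy (10).
From Ivy: distances to unvisited — Elm=6, Fenby=8, Ridge=19, Cedar=22. Nearest is Elm (6).
From Elm: distances to unvisited — Ridge=13, Fenby=14, Cedar=16. Nearest is Ridge (13).
From Ridge: distances to unvisited — Fenby=27, Cedar=29. Nearest is Fenby (27).
From Fenby: distances to unvisited — Cedar=30. Nearest is Cedar (30).
Return Cedar→Hollow: 26.
Total = 10 + 6 + 13 + 27 + 30 + 26 = 112.

Nearest-neighbour total = 112 m; route Hollow → Ivy → Elm → Ridge → Fenby → Cedar → Hollow.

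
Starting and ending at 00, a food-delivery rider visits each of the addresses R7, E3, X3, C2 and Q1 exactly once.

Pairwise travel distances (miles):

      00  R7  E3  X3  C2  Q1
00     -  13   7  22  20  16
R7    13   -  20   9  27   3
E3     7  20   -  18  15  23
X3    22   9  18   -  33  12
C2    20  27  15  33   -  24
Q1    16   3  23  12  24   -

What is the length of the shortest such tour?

With 5 stops there are 5!/2 = 60 distinct round trips (a route and its reverse cost the same).
00→R7→E3→X3→C2→Q1→00: 13+20+18+33+24+16 = 124
00→R7→E3→X3→Q1→C2→00: 13+20+18+12+24+20 = 107
00→R7→E3→C2→X3→Q1→00: 13+20+15+33+12+16 = 109
00→R7→E3→C2→Q1→X3→00: 13+20+15+24+12+22 = 106
00→R7→E3→Q1→X3→C2→00: 13+20+23+12+33+20 = 121
00→R7→E3→Q1→C2→X3→00: 13+20+23+24+33+22 = 135
00→R7→X3→E3→C2→Q1→00: 13+9+18+15+24+16 = 95
00→R7→X3→E3→Q1→C2→00: 13+9+18+23+24+20 = 107
00→R7→X3→C2→E3→Q1→00: 13+9+33+15+23+16 = 109
00→R7→X3→C2→Q1→E3→00: 13+9+33+24+23+7 = 109
00→R7→X3→Q1→E3→C2→00: 13+9+12+23+15+20 = 92
00→R7→X3→Q1→C2→E3→00: 13+9+12+24+15+7 = 80
00→R7→C2→E3→X3→Q1→00: 13+27+15+18+12+16 = 101
00→R7→C2→E3→Q1→X3→00: 13+27+15+23+12+22 = 112
… (46 more)
The minimum is 80.
One optimal route: 00 → R7 → X3 → Q1 → C2 → E3 → 00 (or its reverse).

Shortest round trip = 80 miles.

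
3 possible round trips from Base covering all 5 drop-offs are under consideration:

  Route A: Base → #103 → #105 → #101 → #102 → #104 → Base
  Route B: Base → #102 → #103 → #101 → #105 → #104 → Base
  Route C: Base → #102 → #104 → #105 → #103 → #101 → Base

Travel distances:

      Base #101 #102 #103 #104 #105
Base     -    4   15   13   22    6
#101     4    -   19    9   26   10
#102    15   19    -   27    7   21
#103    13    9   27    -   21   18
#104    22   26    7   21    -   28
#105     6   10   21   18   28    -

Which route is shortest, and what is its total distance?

Shortest is Route C, total 81.

Route A: 13 + 18 + 10 + 19 + 7 + 22 = 89
Route B: 15 + 27 + 9 + 10 + 28 + 22 = 111
Route C: 15 + 7 + 28 + 18 + 9 + 4 = 81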